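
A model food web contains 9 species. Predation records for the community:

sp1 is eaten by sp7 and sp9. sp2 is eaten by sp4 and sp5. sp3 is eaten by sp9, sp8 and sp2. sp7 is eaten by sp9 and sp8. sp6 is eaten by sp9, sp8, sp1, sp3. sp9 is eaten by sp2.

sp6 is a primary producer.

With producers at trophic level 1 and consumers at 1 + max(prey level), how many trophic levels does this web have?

6

Producers (level 1): sp6.
sp6 → sp1 → sp7 → sp9 → sp2 → sp4 gives sp4 level 6.
No species has a prey at level 6, so no species reaches level 7.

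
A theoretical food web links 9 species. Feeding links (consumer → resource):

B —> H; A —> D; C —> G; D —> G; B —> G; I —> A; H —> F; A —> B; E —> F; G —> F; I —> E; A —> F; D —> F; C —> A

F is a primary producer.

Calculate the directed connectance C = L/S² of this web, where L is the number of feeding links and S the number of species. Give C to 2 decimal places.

The web has S = 9 species and L = 14 feeding links.
C = L / S² = 14 / 81 = 0.1728 ≈ 0.17.

C = 0.17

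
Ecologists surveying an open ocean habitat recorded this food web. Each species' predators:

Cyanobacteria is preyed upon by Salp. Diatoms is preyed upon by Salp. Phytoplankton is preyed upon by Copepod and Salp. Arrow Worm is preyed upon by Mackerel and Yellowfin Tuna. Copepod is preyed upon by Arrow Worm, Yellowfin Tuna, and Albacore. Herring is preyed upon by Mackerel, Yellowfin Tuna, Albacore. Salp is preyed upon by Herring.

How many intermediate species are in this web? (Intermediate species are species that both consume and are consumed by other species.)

Intermediate species (has both prey and predators): Copepod, Salp, Arrow Worm, Herring.
Count: 4.

4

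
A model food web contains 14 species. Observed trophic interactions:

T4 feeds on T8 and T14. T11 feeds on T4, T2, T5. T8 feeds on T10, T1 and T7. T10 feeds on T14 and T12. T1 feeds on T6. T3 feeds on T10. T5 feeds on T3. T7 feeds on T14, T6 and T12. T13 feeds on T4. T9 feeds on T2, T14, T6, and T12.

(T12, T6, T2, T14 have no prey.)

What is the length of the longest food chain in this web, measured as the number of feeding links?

4 links

One longest chain: T12 → T10 → T8 → T4 → T13.
It has 5 species and 4 links.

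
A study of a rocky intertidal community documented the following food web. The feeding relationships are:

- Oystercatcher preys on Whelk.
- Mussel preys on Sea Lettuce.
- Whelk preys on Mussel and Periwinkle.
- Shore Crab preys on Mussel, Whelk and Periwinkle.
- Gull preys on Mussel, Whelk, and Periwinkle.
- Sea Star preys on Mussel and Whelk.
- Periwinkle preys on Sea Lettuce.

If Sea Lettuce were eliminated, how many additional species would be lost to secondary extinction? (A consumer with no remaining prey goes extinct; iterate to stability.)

7

Remove Sea Lettuce.
Round 1: Mussel (all prey gone), Periwinkle (all prey gone) → extinct.
Round 2: Whelk (all prey gone) → extinct.
Round 3: Shore Crab (all prey gone), Sea Star (all prey gone), Oystercatcher (all prey gone), Gull (all prey gone) → extinct.
No further losses. Total secondary extinctions: 7.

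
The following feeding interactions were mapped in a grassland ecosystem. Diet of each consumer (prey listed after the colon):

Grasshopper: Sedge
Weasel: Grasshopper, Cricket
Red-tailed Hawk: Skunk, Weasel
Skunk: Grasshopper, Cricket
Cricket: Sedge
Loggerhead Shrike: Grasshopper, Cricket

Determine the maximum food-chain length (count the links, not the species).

3 links

One longest chain: Sedge → Grasshopper → Skunk → Red-tailed Hawk.
It has 4 species and 3 links.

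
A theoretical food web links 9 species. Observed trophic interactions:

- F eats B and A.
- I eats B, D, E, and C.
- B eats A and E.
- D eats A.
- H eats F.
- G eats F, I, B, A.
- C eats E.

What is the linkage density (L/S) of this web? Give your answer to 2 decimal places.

L/S = 1.67

There are L = 15 links among S = 9 species.
L/S = 15/9 = 1.6667 ≈ 1.67.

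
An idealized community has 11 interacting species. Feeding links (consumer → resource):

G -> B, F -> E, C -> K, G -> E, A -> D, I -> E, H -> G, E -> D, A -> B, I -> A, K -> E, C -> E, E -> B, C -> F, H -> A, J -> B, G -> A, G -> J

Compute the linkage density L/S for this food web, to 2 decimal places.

There are L = 18 links among S = 11 species.
L/S = 18/11 = 1.6364 ≈ 1.64.

L/S = 1.64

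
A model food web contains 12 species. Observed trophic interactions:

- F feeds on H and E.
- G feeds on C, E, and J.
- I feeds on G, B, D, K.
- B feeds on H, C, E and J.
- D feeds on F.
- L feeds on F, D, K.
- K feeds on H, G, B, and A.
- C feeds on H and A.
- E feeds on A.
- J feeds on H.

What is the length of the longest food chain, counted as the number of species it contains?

5 species

One longest chain: H → C → G → K → I.
It has 5 species and 4 links.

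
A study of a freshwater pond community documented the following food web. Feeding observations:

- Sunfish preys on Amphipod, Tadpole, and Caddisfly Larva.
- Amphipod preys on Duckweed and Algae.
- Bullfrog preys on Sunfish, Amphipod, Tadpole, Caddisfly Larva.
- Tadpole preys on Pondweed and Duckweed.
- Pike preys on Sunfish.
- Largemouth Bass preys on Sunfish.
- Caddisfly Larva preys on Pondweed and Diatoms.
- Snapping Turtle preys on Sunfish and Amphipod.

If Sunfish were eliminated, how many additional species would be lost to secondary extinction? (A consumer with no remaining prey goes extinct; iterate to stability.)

2

Remove Sunfish.
Round 1: Pike (all prey gone), Largemouth Bass (all prey gone) → extinct.
No further losses. Total secondary extinctions: 2.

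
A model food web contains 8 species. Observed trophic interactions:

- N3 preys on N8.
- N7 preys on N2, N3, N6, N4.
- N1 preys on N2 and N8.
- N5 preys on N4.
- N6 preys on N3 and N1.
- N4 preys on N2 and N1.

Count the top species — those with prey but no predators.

Top species (has prey, but nothing eats it): N7, N5.
Count: 2.

2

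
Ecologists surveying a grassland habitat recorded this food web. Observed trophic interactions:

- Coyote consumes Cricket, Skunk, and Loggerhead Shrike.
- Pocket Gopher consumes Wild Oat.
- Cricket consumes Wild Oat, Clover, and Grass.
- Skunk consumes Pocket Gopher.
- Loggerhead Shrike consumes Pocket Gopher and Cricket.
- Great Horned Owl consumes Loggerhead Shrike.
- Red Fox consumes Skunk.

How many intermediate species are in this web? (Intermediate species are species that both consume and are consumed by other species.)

4

Intermediate species (has both prey and predators): Pocket Gopher, Cricket, Loggerhead Shrike, Skunk.
Count: 4.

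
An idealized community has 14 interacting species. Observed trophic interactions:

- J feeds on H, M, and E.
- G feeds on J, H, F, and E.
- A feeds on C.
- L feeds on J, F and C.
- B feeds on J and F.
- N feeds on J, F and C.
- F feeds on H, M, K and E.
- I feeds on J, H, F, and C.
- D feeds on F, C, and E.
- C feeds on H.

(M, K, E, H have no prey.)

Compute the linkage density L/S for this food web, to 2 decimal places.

There are L = 28 links among S = 14 species.
L/S = 28/14 = 2.0000 ≈ 2.00.

L/S = 2.00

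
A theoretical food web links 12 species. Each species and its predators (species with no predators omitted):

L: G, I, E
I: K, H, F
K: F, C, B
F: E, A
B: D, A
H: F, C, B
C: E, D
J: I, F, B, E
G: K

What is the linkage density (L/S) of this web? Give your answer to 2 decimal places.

There are L = 23 links among S = 12 species.
L/S = 23/12 = 1.9167 ≈ 1.92.

L/S = 1.92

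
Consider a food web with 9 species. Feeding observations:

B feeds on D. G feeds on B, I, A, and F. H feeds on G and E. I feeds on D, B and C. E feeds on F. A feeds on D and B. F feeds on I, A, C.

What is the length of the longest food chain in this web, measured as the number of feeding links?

One longest chain: D → B → A → F → G → H.
It has 6 species and 5 links.

5 links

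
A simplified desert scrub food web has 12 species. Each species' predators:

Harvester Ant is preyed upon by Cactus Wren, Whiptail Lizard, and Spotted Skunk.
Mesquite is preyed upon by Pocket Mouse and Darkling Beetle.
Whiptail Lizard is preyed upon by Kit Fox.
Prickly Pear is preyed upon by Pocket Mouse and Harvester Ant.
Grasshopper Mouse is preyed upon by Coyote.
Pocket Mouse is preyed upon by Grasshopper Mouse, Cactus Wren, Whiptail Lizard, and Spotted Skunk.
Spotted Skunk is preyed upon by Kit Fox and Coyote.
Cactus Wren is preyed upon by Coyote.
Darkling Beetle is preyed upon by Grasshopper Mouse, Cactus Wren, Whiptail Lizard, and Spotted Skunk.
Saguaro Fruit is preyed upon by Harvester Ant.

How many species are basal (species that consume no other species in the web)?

3

Basal species (no prey listed): Saguaro Fruit, Mesquite, Prickly Pear.
Count: 3.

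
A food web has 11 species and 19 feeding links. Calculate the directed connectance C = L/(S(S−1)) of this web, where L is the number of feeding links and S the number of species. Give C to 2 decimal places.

C = 0.17

The web has S = 11 species and L = 19 feeding links.
C = L / (S(S−1)) = 19 / 110 = 0.1727 ≈ 0.17.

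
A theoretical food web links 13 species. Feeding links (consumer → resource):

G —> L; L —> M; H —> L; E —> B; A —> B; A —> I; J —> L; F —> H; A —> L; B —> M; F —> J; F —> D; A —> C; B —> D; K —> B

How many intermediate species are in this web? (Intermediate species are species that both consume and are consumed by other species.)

Intermediate species (has both prey and predators): B, L, H, J.
Count: 4.

4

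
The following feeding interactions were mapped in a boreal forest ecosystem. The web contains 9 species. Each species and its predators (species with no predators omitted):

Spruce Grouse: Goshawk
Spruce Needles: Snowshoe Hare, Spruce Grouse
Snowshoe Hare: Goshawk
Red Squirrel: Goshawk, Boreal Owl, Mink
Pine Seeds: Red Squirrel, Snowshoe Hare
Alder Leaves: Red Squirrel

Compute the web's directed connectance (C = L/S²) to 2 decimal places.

C = 0.12

The web has S = 9 species and L = 10 feeding links.
C = L / S² = 10 / 81 = 0.1235 ≈ 0.12.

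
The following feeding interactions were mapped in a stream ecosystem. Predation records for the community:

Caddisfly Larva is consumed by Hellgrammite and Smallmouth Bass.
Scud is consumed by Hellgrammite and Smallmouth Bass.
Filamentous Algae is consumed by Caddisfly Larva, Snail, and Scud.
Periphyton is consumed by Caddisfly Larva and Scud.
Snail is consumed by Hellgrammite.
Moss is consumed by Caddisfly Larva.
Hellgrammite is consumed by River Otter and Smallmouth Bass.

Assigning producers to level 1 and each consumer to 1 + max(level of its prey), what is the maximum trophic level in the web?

Producers (level 1): Moss, Periphyton, Filamentous Algae.
Periphyton → Scud → Hellgrammite → River Otter gives River Otter level 4.
No species has a prey at level 4, so no species reaches level 5.

4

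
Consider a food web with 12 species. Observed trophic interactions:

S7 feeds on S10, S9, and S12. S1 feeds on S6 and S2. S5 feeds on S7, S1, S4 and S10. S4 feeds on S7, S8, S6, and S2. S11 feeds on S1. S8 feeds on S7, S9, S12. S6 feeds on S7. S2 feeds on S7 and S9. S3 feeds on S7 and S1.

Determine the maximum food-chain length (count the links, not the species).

4 links

One longest chain: S12 → S7 → S2 → S1 → S3.
It has 5 species and 4 links.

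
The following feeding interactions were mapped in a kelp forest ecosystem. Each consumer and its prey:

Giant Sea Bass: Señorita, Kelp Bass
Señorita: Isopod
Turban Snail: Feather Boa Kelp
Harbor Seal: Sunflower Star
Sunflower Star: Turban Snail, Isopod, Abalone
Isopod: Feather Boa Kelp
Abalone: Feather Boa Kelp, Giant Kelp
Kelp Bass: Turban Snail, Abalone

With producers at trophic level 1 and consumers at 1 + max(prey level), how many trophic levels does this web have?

4

Producers (level 1): Feather Boa Kelp, Giant Kelp.
Feather Boa Kelp → Isopod → Señorita → Giant Sea Bass gives Giant Sea Bass level 4.
No species has a prey at level 4, so no species reaches level 5.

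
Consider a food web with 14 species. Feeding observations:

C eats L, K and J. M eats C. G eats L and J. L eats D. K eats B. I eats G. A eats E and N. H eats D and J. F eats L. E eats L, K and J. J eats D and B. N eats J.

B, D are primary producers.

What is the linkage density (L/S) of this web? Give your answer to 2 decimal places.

L/S = 1.43

There are L = 20 links among S = 14 species.
L/S = 20/14 = 1.4286 ≈ 1.43.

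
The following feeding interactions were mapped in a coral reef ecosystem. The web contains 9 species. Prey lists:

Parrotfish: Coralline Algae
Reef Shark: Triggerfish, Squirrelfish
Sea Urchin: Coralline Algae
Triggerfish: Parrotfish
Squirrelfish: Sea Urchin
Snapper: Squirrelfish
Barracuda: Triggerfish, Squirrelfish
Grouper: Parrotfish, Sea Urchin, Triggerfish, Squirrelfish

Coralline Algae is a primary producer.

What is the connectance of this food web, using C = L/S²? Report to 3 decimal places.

C = 0.160

The web has S = 9 species and L = 13 feeding links.
C = L / S² = 13 / 81 = 0.1605 ≈ 0.160.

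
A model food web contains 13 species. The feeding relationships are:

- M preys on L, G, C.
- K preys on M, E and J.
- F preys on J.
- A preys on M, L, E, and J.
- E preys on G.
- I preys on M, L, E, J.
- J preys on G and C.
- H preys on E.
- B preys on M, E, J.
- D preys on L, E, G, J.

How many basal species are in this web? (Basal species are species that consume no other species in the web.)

3

Basal species (no prey listed): G, L, C.
Count: 3.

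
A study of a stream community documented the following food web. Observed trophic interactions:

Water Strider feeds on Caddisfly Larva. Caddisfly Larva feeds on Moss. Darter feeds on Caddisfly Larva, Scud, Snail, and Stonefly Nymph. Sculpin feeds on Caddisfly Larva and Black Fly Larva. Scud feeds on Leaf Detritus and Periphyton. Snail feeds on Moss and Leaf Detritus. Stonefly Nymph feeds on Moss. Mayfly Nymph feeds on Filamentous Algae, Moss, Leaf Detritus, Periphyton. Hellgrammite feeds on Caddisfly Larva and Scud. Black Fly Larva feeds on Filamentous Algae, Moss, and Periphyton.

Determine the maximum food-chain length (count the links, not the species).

One longest chain: Moss → Caddisfly Larva → Sculpin.
It has 3 species and 2 links.

2 links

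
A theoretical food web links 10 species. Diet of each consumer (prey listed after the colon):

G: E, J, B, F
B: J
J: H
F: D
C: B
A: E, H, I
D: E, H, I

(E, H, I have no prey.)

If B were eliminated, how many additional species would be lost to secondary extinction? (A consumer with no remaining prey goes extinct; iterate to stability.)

Remove B.
Round 1: C (all prey gone) → extinct.
No further losses. Total secondary extinctions: 1.

1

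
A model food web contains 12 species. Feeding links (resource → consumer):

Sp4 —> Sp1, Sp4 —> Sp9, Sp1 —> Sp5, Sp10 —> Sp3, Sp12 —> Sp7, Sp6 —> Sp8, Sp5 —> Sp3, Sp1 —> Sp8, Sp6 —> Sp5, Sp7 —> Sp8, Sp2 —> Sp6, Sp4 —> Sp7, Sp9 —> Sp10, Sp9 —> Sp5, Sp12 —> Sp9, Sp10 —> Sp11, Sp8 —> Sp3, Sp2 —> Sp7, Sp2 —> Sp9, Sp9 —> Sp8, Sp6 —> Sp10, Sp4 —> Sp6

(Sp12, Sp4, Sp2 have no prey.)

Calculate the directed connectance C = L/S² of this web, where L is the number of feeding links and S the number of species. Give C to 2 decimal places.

C = 0.15

The web has S = 12 species and L = 22 feeding links.
C = L / S² = 22 / 144 = 0.1528 ≈ 0.15.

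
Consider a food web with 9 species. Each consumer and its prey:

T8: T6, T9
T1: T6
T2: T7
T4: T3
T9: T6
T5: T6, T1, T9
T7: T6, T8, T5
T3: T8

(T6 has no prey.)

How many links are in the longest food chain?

One longest chain: T6 → T9 → T8 → T3 → T4.
It has 5 species and 4 links.

4 links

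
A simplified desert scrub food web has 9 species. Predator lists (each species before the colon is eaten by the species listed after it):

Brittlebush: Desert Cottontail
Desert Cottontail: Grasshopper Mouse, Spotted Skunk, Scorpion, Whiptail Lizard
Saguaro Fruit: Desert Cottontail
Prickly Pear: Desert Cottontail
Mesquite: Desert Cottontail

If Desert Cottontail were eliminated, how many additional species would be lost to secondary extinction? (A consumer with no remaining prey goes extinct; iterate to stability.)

Remove Desert Cottontail.
Round 1: Grasshopper Mouse (all prey gone), Spotted Skunk (all prey gone), Scorpion (all prey gone), Whiptail Lizard (all prey gone) → extinct.
No further losses. Total secondary extinctions: 4.

4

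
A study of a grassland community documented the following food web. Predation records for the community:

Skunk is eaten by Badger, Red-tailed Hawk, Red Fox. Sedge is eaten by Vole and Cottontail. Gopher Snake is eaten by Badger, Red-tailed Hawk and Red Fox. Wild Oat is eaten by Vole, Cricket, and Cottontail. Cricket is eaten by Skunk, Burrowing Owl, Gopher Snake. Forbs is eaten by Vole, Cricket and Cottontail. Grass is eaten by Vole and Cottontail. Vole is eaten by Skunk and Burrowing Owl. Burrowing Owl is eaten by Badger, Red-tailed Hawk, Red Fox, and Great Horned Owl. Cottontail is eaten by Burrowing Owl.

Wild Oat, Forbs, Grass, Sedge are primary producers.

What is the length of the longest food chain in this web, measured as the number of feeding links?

3 links

One longest chain: Wild Oat → Vole → Burrowing Owl → Great Horned Owl.
It has 4 species and 3 links.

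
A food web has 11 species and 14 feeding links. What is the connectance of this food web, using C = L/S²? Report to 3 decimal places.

The web has S = 11 species and L = 14 feeding links.
C = L / S² = 14 / 121 = 0.1157 ≈ 0.116.

C = 0.116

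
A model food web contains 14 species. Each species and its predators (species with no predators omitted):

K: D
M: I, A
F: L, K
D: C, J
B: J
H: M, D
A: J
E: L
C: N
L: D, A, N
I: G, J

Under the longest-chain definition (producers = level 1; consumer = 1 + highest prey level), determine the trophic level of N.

Trophic level 5

F is a producer → level 1.
L eats F (level 1); other prey at levels: E 1 → level 2.
D eats L (level 2); other prey at levels: H 1, K 2 → level 3.
C eats D → level 4.
N eats C (level 4); other prey at levels: L 2 → level 5.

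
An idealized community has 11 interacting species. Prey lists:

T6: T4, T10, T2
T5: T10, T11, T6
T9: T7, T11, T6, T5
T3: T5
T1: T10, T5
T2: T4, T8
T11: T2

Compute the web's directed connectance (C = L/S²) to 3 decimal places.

The web has S = 11 species and L = 16 feeding links.
C = L / S² = 16 / 121 = 0.1322 ≈ 0.132.

C = 0.132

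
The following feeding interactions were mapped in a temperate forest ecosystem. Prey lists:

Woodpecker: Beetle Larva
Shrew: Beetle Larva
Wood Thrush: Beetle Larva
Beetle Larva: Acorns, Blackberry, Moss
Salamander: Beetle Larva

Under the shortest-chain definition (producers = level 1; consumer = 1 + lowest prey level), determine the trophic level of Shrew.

Trophic level 3

Acorns is a producer → level 1.
Beetle Larva eats Acorns → level 2.
Shrew eats Beetle Larva → level 3.
No prey of Shrew is below level 2, so 3 is the minimum.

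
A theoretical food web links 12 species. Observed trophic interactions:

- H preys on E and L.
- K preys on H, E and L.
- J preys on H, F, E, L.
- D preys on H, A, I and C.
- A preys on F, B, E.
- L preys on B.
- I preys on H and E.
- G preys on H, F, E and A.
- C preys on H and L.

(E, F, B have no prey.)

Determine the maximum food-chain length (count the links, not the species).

4 links

One longest chain: B → L → H → I → D.
It has 5 species and 4 links.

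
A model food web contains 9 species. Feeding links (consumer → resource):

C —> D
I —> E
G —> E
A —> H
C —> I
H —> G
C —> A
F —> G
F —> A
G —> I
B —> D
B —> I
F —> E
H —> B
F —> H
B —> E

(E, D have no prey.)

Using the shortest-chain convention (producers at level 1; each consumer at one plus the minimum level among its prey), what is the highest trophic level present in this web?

4

Producers (level 1): E, D.
Following each consumer down to its lowest-level prey: E → B → H → A (levels 1 through 4).
All prey of A (H 3) are at level 3 or above, so A is at level 1 + 3 = 4.
Every consumer has at least one prey at level 3 or below, so none exceeds level 4.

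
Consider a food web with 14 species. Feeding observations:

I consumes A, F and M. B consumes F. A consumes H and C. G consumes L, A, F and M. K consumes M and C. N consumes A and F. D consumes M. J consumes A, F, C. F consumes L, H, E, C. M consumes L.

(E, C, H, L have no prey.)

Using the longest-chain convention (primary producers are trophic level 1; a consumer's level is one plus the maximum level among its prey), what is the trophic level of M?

L is a producer → level 1.
M eats L → level 2.

Trophic level 2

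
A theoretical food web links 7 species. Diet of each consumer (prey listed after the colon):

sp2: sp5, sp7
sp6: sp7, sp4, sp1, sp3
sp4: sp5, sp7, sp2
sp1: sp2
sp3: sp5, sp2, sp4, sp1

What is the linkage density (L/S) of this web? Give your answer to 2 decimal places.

L/S = 2.00

There are L = 14 links among S = 7 species.
L/S = 14/7 = 2.0000 ≈ 2.00.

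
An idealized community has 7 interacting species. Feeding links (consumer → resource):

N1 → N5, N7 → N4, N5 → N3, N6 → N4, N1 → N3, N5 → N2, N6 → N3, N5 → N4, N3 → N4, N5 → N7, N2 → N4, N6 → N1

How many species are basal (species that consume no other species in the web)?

Basal species (no prey listed): N4.
Count: 1.

1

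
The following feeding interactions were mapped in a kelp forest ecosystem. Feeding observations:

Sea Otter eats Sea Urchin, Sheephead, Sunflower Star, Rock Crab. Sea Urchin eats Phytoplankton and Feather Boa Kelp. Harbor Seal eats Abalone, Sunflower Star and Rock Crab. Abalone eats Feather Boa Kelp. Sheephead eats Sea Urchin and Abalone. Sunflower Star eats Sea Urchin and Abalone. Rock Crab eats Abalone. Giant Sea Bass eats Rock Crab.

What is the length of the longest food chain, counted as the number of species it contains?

4 species

One longest chain: Feather Boa Kelp → Abalone → Rock Crab → Giant Sea Bass.
It has 4 species and 3 links.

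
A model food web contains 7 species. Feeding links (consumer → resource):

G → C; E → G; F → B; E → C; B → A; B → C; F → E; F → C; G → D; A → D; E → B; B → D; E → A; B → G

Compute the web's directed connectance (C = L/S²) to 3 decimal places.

The web has S = 7 species and L = 14 feeding links.
C = L / S² = 14 / 49 = 0.2857 ≈ 0.286.

C = 0.286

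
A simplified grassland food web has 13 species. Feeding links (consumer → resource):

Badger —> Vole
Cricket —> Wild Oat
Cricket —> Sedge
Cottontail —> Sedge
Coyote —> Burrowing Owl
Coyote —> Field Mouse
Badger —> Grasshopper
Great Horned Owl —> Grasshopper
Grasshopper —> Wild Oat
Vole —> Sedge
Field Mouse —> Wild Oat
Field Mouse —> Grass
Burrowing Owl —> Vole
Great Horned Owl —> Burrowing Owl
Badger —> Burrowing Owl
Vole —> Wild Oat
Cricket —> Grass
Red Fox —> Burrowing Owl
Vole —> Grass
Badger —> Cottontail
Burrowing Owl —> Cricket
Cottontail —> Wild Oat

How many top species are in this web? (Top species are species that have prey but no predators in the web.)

4

Top species (has prey, but nothing eats it): Coyote, Badger, Red Fox, Great Horned Owl.
Count: 4.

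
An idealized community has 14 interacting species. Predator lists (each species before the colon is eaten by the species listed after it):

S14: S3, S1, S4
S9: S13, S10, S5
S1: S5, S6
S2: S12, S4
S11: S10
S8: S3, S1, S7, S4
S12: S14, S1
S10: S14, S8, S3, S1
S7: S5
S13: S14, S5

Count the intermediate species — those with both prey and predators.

7

Intermediate species (has both prey and predators): S12, S13, S10, S14, S8, S1, S7.
Count: 7.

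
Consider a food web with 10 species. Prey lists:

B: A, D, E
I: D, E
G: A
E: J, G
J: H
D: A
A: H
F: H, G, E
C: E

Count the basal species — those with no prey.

1

Basal species (no prey listed): H.
Count: 1.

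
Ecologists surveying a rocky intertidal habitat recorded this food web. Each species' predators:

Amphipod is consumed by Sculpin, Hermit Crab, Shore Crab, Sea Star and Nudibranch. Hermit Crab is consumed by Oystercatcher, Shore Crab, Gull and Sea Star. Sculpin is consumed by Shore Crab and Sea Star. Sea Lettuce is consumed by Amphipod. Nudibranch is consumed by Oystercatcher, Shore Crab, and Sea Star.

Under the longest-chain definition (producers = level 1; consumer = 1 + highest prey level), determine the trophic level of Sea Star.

Sea Lettuce is a producer → level 1.
Amphipod eats Sea Lettuce → level 2.
Hermit Crab eats Amphipod → level 3.
Sea Star eats Hermit Crab (level 3); other prey at levels: Amphipod 2, Nudibranch 3, Sculpin 3 → level 4.

Trophic level 4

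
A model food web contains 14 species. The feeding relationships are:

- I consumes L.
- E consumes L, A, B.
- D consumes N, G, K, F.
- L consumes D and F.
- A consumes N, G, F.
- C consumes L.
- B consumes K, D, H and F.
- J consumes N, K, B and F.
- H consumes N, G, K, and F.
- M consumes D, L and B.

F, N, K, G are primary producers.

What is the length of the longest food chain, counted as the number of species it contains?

4 species

One longest chain: F → D → L → E.
It has 4 species and 3 links.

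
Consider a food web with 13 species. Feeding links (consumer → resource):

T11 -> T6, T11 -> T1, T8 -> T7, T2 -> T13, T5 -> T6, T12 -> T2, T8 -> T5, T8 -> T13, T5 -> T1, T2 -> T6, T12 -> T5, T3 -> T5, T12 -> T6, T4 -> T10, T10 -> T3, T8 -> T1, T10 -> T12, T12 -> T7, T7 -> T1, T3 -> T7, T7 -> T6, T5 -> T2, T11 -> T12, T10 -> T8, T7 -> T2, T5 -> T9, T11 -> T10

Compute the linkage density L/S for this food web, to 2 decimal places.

There are L = 27 links among S = 13 species.
L/S = 27/13 = 2.0769 ≈ 2.08.

L/S = 2.08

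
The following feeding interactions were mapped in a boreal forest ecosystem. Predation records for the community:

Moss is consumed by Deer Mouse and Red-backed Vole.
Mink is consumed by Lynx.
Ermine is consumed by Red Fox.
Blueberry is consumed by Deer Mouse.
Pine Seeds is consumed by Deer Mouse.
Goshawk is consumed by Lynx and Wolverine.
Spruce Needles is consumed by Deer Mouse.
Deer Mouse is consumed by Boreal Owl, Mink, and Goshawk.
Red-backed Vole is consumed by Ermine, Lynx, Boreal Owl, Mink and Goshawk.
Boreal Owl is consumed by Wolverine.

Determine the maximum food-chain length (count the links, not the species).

One longest chain: Moss → Red-backed Vole → Ermine → Red Fox.
It has 4 species and 3 links.

3 links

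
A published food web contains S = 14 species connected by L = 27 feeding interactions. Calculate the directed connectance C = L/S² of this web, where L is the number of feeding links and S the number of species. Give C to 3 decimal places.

C = 0.138

The web has S = 14 species and L = 27 feeding links.
C = L / S² = 27 / 196 = 0.1378 ≈ 0.138.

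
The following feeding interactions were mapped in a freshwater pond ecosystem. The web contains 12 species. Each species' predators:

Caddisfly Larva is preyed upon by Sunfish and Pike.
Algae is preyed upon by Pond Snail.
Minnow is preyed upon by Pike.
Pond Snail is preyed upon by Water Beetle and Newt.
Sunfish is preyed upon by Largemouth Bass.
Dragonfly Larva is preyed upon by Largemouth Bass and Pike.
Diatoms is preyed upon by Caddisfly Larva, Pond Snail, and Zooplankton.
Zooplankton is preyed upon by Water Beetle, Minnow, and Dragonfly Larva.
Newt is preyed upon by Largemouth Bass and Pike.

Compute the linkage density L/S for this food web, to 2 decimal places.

L/S = 1.42

There are L = 17 links among S = 12 species.
L/S = 17/12 = 1.4167 ≈ 1.42.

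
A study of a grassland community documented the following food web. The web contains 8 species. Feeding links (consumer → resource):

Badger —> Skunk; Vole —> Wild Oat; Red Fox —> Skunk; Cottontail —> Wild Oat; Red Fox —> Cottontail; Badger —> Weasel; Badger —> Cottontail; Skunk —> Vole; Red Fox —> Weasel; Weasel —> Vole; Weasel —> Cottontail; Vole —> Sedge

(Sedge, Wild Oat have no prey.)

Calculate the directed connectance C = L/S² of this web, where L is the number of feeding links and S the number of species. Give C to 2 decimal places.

C = 0.19

The web has S = 8 species and L = 12 feeding links.
C = L / S² = 12 / 64 = 0.1875 ≈ 0.19.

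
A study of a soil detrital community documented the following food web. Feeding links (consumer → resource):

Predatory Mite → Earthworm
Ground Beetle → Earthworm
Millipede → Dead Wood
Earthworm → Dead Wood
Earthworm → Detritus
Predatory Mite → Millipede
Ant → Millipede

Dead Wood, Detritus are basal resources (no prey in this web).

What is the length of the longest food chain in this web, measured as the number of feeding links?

One longest chain: Dead Wood → Earthworm → Ground Beetle.
It has 3 species and 2 links.

2 links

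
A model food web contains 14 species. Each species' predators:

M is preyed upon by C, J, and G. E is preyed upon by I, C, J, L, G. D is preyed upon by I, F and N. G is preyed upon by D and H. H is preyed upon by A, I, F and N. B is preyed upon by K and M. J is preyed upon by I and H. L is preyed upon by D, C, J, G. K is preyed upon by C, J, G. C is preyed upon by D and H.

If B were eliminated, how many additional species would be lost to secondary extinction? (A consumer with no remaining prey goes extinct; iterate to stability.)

2

Remove B.
Round 1: M (all prey gone), K (all prey gone) → extinct.
No further losses. Total secondary extinctions: 2.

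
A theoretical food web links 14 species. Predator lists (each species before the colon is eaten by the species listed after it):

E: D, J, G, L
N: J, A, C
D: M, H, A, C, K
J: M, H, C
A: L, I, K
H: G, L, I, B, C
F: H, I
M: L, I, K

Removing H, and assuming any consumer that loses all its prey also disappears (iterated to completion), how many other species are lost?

1

Remove H.
Round 1: B (all prey gone) → extinct.
No further losses. Total secondary extinctions: 1.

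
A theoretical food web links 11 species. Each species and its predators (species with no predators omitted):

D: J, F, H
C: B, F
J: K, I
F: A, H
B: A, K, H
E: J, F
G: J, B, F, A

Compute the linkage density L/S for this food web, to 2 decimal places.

There are L = 18 links among S = 11 species.
L/S = 18/11 = 1.6364 ≈ 1.64.

L/S = 1.64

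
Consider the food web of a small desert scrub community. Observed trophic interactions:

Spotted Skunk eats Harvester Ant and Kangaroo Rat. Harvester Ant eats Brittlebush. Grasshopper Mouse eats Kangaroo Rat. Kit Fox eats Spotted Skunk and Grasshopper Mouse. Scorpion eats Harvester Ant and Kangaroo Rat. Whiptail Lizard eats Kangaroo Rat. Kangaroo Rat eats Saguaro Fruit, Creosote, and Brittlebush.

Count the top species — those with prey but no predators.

3

Top species (has prey, but nothing eats it): Scorpion, Whiptail Lizard, Kit Fox.
Count: 3.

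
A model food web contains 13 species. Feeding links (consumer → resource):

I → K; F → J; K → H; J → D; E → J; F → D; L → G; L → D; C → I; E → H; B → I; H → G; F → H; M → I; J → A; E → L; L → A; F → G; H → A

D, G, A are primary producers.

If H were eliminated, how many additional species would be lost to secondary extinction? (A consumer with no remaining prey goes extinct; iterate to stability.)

5

Remove H.
Round 1: K (all prey gone) → extinct.
Round 2: I (all prey gone) → extinct.
Round 3: C (all prey gone), B (all prey gone), M (all prey gone) → extinct.
No further losses. Total secondary extinctions: 5.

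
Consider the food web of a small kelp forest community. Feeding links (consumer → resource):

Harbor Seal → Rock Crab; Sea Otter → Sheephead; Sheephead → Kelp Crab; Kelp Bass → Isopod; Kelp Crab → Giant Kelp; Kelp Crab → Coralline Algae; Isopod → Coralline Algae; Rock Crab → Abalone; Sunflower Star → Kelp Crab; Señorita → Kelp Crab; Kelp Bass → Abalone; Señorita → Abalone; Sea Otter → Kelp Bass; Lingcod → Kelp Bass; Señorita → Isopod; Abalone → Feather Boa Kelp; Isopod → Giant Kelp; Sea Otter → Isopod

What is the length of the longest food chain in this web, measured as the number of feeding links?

3 links

One longest chain: Feather Boa Kelp → Abalone → Kelp Bass → Lingcod.
It has 4 species and 3 links.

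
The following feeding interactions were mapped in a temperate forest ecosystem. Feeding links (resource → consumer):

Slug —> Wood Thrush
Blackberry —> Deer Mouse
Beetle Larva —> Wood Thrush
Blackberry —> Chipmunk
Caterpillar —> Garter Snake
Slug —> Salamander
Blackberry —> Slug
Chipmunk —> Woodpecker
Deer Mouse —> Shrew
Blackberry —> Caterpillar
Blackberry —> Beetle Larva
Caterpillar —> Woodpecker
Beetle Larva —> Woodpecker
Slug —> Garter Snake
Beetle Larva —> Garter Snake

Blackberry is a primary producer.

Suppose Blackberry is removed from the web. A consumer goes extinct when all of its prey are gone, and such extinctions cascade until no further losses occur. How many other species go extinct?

10

Remove Blackberry.
Round 1: Slug (all prey gone), Beetle Larva (all prey gone), Deer Mouse (all prey gone), Chipmunk (all prey gone), Caterpillar (all prey gone) → extinct.
Round 2: Salamander (all prey gone), Woodpecker (all prey gone), Shrew (all prey gone), Garter Snake (all prey gone), Wood Thrush (all prey gone) → extinct.
No further losses. Total secondary extinctions: 10.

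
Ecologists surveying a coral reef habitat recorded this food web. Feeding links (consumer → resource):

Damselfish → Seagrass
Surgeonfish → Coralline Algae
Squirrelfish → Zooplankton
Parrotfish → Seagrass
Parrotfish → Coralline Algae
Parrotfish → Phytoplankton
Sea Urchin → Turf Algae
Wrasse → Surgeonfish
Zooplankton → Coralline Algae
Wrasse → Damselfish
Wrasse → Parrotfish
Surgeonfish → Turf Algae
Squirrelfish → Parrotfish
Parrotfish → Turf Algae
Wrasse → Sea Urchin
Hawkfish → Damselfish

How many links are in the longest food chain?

One longest chain: Coralline Algae → Zooplankton → Squirrelfish.
It has 3 species and 2 links.

2 links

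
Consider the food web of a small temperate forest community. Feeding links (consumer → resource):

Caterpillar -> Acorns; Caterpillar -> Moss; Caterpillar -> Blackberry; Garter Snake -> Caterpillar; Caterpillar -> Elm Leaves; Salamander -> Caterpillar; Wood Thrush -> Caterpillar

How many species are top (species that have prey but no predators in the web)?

Top species (has prey, but nothing eats it): Salamander, Garter Snake, Wood Thrush.
Count: 3.

3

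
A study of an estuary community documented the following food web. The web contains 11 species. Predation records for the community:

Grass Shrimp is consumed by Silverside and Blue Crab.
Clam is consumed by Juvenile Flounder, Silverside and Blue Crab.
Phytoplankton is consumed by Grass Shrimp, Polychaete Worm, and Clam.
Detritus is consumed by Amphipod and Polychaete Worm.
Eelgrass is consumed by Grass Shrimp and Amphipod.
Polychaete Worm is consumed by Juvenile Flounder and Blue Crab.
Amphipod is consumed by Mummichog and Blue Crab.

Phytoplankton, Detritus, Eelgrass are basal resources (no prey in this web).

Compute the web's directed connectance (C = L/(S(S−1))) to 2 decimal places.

The web has S = 11 species and L = 16 feeding links.
C = L / (S(S−1)) = 16 / 110 = 0.1455 ≈ 0.15.

C = 0.15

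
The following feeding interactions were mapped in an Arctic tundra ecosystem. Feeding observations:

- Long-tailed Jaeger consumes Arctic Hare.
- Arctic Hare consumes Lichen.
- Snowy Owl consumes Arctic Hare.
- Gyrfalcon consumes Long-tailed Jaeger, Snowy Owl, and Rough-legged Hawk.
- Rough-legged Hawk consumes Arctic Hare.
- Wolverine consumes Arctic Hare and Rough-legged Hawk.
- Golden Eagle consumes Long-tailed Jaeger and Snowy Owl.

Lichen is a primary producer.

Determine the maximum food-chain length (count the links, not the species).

One longest chain: Lichen → Arctic Hare → Snowy Owl → Golden Eagle.
It has 4 species and 3 links.

3 links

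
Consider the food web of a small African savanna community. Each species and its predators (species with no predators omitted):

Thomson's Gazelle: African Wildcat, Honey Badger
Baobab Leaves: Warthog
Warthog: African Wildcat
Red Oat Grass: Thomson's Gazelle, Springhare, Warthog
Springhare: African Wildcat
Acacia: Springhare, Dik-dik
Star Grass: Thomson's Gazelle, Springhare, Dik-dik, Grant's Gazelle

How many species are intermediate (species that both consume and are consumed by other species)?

Intermediate species (has both prey and predators): Thomson's Gazelle, Springhare, Warthog.
Count: 3.

3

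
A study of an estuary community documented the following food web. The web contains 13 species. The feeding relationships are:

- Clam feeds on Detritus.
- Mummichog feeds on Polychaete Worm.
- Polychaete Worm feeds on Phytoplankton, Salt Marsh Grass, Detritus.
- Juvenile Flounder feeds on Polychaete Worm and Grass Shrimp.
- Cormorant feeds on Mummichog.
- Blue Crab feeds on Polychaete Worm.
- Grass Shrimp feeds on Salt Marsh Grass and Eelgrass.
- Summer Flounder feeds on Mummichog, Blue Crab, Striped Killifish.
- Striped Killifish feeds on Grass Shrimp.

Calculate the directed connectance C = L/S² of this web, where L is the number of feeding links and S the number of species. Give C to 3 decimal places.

C = 0.089

The web has S = 13 species and L = 15 feeding links.
C = L / S² = 15 / 169 = 0.0888 ≈ 0.089.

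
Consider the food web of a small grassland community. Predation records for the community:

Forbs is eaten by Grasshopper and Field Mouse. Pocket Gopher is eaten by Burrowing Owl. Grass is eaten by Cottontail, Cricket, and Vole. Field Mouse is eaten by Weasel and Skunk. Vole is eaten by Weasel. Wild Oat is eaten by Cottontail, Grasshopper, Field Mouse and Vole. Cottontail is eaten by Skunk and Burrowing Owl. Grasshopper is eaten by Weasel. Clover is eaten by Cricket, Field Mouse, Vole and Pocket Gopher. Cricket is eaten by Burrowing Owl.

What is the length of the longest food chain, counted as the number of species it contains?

3 species

One longest chain: Forbs → Field Mouse → Weasel.
It has 3 species and 2 links.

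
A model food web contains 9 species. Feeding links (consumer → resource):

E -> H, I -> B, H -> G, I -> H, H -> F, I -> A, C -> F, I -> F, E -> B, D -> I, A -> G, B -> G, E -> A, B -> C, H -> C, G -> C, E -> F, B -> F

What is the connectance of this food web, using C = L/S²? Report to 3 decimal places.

C = 0.222

The web has S = 9 species and L = 18 feeding links.
C = L / S² = 18 / 81 = 0.2222 ≈ 0.222.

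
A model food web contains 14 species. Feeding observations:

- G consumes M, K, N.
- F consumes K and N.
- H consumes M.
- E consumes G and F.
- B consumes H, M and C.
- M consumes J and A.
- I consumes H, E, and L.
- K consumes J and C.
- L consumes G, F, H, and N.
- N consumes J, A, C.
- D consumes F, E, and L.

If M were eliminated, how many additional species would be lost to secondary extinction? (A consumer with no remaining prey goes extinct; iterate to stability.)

1

Remove M.
Round 1: H (all prey gone) → extinct.
No further losses. Total secondary extinctions: 1.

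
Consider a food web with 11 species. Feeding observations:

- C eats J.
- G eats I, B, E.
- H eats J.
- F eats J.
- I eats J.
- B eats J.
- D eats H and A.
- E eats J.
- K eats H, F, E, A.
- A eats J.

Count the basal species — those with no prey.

1

Basal species (no prey listed): J.
Count: 1.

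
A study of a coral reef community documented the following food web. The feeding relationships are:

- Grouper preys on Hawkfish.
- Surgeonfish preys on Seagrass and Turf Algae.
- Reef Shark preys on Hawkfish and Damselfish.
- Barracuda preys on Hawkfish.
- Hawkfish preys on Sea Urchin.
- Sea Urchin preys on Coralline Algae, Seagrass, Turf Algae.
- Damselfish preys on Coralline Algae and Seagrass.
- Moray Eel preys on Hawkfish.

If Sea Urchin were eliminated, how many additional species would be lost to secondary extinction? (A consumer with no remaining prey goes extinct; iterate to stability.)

Remove Sea Urchin.
Round 1: Hawkfish (all prey gone) → extinct.
Round 2: Barracuda (all prey gone), Moray Eel (all prey gone), Grouper (all prey gone) → extinct.
No further losses. Total secondary extinctions: 4.

4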